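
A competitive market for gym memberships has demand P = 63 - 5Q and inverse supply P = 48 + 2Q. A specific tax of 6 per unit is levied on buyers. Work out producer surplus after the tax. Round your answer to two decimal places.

Without the tax, 63 - 5Q = 48 + 2Q so Q* = 2.1429 and P* = 52.2857.
A tax on buyers shifts demand down by 6: (63 - 6) - 5Q = 48 + 2Q, so Q_t = 1.2857. Buyers pay P_b = 56.5714; sellers receive P_s = P_b - 6 = 50.5714.
PS = (1/2)(Q_t)(P_s - 48) = (1/2)(1.2857)(2.5714) = 1.6531.

1.65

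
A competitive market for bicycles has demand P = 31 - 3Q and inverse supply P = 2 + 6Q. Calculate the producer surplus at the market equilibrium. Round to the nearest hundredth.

31.15

Set 31 - 3Q = 2 + 6Q, which gives 29 = 9Q, so Q* = 3.2222 and P* = 31 - 3(3.2222) = 21.3333.
The supply curve's price intercept is 2, so PS = (1/2)(Q*)(P* - 2) = (1/2)(3.2222)(19.3333) = 31.1481.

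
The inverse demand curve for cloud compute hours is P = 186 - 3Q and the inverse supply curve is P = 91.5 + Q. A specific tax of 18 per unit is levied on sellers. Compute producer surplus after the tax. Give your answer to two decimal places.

182.88

Without the tax, 186 - 3Q = 91.5 + Q so Q* = 23.625 and P* = 115.125.
With the tax, sellers need 18 more per unit: 186 - 3Q = 91.5 + Q + 18, so Q_t = 19.125. Buyers pay P_b = 128.625; sellers receive P_s = P_b - 18 = 110.625.
PS = (1/2)(Q_t)(P_s - 91.5) = (1/2)(19.125)(19.125) = 182.8828.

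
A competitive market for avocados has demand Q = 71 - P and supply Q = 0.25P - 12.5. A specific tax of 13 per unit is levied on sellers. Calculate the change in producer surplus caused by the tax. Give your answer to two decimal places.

Rewriting demand in inverse form: P = 71 - Q.
Rewriting supply in inverse form: P = 50 + 4Q.
Without the tax, 71 - Q = 50 + 4Q so Q* = 4.2 and P* = 66.8.
A tax on sellers shifts supply up by 13: 71 - Q = 50 + 4Q + 13, so Q_t = 1.6. Buyers pay P_b = 69.4; sellers receive P_s = P_b - 13 = 56.4.
PS falls from (1/2)(4.2)(16.8) = 35.28 to (1/2)(1.6)(6.4) = 5.12, a change of -30.16.

-30.16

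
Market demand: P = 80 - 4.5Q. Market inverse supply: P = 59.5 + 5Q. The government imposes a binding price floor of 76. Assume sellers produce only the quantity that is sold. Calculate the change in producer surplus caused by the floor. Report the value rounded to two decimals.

1.05

Free-market equilibrium: 80 - 4.5Q = 59.5 + 5Q gives Q* = 2.1579, P* = 70.2895.
At the floor price 76, quantity demanded is (80 - 76)/4.5 = 0.8889; demand is the short side, so Q = 0.8889 trades at P = 76.
PS goes from (1/2)(2.1579)(10.7895) = 11.6413 to 12.6914 (computed as (76 - 59.5)(0.8889) - (1/2)(5)(0.8889)^2), a change of 1.0501.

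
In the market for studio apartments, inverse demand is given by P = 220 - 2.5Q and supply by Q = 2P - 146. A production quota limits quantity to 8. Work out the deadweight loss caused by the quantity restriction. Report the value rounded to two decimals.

Rewriting supply in inverse form: P = 73 + 0.5Q.
Unrestricted equilibrium: Q* = (220 - 73)/(2.5 + 0.5) = 49.
At Q = 8 the demand price is 220 - 2.5(8) = 200 and the supply price is 73 + 0.5(8) = 77.
Deadweight loss is the triangle between the curves from 8 to 49: (1/2)(200 - 77)(49 - 8) = 2521.5.

2521.50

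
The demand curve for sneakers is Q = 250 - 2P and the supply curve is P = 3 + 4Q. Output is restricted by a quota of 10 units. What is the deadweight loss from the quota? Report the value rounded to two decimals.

Rewriting demand in inverse form: P = 125 - 0.5Q.
Without the quota, 125 - 0.5Q = 3 + 4Q gives Q* = 27.1111.
At Q = 10 the demand price is 125 - 0.5(10) = 120 and the supply price is 3 + 4(10) = 43.
Deadweight loss is the triangle between the curves from 10 to 27.1111: (1/2)(120 - 43)(27.1111 - 10) = 658.7778.

658.78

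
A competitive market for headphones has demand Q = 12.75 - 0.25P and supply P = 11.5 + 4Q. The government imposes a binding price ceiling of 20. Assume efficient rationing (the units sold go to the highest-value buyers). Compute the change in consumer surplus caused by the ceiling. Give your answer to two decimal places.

Rewriting demand in inverse form: P = 51 - 4Q.
Without the control, 51 - 4Q = 11.5 + 4Q so Q* = 4.9375 and P* = 31.25.
At the ceiling price 20, quantity supplied is (20 - 11.5)/4 = 2.125; supply is the short side, so Q = 2.125 trades at P = 20.
CS goes from (1/2)(4.9375)(19.75) = 48.7578 to 56.8438 (computed as (51 - 20)(2.125) - (1/2)(4)(2.125)^2), a change of 8.0859.

8.09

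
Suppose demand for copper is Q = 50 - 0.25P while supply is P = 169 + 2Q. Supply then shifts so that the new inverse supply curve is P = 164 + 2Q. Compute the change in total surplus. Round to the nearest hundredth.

27.92

Rewriting demand in inverse form: P = 200 - 4Q.
Initial equilibrium: Q_0 = 5.1667, P_0 = 179.3333; CS_0 = (1/2)(5.1667)(20.6667) = 53.3889, PS_0 = (1/2)(5.1667)(10.3333) = 26.6944.
New equilibrium: 200 - 4Q = 164 + 2Q gives Q_1 = 6, P_1 = 176; CS_1 = 72, PS_1 = 36.
Change in total surplus = (72 + 36) - (53.3889 + 26.6944) = 27.9167.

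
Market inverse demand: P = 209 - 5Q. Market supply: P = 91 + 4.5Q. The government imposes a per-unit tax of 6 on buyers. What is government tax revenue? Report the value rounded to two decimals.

Pre-tax equilibrium: 209 - 5Q = 91 + 4.5Q gives Q* = 12.4211, P* = 146.8947.
With the tax, buyers' net willingness to pay falls by 6: (209 - 6) - 5Q = 91 + 4.5Q, so Q_t = 11.7895. Buyers pay P_b = 150.0526; sellers receive P_s = P_b - 6 = 144.0526.
Tax revenue = t x Q_t = 6 x 11.7895 = 70.7368.

70.74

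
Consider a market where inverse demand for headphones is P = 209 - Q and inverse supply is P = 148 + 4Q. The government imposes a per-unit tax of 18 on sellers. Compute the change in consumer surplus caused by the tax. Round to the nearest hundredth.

-37.44

Pre-tax equilibrium: 209 - Q = 148 + 4Q gives Q* = 12.2, P* = 196.8.
A tax on sellers shifts supply up by 18: 209 - Q = 148 + 4Q + 18, so Q_t = 8.6. Buyers pay P_b = 200.4; sellers receive P_s = P_b - 18 = 182.4.
CS falls from (1/2)(12.2)(12.2) = 74.42 to (1/2)(8.6)(8.6) = 36.98, a change of -37.44.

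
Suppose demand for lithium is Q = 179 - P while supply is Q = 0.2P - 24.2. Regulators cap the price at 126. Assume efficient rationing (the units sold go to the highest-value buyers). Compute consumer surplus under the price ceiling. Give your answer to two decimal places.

Rewriting demand in inverse form: P = 179 - Q.
Rewriting supply in inverse form: P = 121 + 5Q.
Free-market equilibrium: 179 - Q = 121 + 5Q gives Q* = 9.6667, P* = 169.3333.
At P = 126, sellers supply (126 - 121)/5 = 1 while buyers want more, so the quantity traded is 1 at price 126.
The demand price at Q = 1 is 178. CS is the trapezoid between demand and 126 over [0, 1]: (1/2)[(179 - 126) + (178 - 126)](1) = 52.5.

52.50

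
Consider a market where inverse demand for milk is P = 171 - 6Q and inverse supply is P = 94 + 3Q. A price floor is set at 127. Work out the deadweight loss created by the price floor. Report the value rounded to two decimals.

6.72

Free-market equilibrium: 171 - 6Q = 94 + 3Q gives Q* = 8.5556, P* = 119.6667.
At P = 127, buyers demand (171 - 127)/6 = 7.3333 while sellers would supply more, so the quantity traded is 7.3333 at price 127.
At Q = 7.3333 the demand price is 127 and the supply price is 116. Deadweight loss is the triangle between the curves from 7.3333 to 8.5556: (1/2)(127 - 116)(8.5556 - 7.3333) = 6.7222.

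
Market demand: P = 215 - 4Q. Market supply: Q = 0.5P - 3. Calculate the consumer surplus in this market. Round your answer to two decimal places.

2426.72

Rewriting supply in inverse form: P = 6 + 2Q.
Set 215 - 4Q = 6 + 2Q, which gives 209 = 6Q, so Q* = 34.8333 and P* = 215 - 4(34.8333) = 75.6667.
The demand choke price is 215, so CS = (1/2)(Q*)(215 - P*) = (1/2)(34.8333)(139.3333) = 2426.7222.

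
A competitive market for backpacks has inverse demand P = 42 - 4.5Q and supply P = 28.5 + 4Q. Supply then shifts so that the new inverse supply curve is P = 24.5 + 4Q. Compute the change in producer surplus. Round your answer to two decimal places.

Initial equilibrium: Q_0 = 1.5882, P_0 = 34.8529; CS_0 = (1/2)(1.5882)(7.1471) = 5.6756, PS_0 = (1/2)(1.5882)(6.3529) = 5.045.
New equilibrium: 42 - 4.5Q = 24.5 + 4Q gives Q_1 = 2.0588, P_1 = 32.7353; CS_1 = 9.5372, PS_1 = 8.4775.
Change in producer surplus = 8.4775 - 5.045 = 3.4325.

3.43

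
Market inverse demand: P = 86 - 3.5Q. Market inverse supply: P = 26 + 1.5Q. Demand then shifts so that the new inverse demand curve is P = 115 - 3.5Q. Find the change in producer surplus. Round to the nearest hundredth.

129.63

Initial equilibrium: Q_0 = 12, P_0 = 44; CS_0 = (1/2)(12)(42) = 252, PS_0 = (1/2)(12)(18) = 108.
New equilibrium: 115 - 3.5Q = 26 + 1.5Q gives Q_1 = 17.8, P_1 = 52.7; CS_1 = 554.47, PS_1 = 237.63.
Change in producer surplus = 237.63 - 108 = 129.63.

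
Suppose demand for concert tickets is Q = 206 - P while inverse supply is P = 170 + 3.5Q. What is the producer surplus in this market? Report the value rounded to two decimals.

Rewriting demand in inverse form: P = 206 - Q.
Set 206 - Q = 170 + 3.5Q, which gives 36 = 4.5Q, so Q* = 8 and P* = 206 - (8) = 198.
PS is the area between P* and the supply curve from 0 to Q*: (1/2)(8)(28) = 112.

112.00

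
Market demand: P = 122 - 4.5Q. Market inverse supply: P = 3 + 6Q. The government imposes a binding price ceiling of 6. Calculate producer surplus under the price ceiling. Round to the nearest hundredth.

Without the control, 122 - 4.5Q = 3 + 6Q so Q* = 11.3333 and P* = 71.
At the ceiling price 6, quantity supplied is (6 - 3)/6 = 0.5; supply is the short side, so Q = 0.5 trades at P = 6.
PS is the triangle above supply below 6: (1/2)(0.5)(6 - 3) = 0.75.

0.75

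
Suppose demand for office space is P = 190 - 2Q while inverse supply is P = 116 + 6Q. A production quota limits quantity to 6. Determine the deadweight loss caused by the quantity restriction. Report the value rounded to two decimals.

Unrestricted equilibrium: Q* = (190 - 116)/(2 + 6) = 9.25.
At Q = 6 the demand price is 190 - 2(6) = 178 and the supply price is 116 + 6(6) = 152.
DWL = (1/2)(gap between curves at 6) x (Q* - 6) = (1/2)(26)(3.25) = 42.25.

42.25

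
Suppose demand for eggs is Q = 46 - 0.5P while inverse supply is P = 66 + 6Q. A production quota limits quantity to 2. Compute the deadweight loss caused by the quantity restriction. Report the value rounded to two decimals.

6.25

Rewriting demand in inverse form: P = 92 - 2Q.
Without the quota, 92 - 2Q = 66 + 6Q gives Q* = 3.25.
At Q = 2 the demand price is 92 - 2(2) = 88 and the supply price is 66 + 6(2) = 78.
Deadweight loss is the triangle between the curves from 2 to 3.25: (1/2)(88 - 78)(3.25 - 2) = 6.25.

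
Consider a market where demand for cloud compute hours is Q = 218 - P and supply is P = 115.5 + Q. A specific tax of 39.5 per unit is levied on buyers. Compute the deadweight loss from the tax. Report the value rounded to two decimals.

Rewriting demand in inverse form: P = 218 - Q.
Without the tax, 218 - Q = 115.5 + Q so Q* = 51.25 and P* = 166.75.
A tax on buyers shifts demand down by 39.5: (218 - 39.5) - Q = 115.5 + Q, so Q_t = 31.5. Buyers pay P_b = 186.5; sellers receive P_s = P_b - 39.5 = 147.
The welfare triangle lost has base Q* - Q_t = 19.75 and height t = 39.5, so DWL = (1/2)(19.75)(39.5) = 390.0625.

390.06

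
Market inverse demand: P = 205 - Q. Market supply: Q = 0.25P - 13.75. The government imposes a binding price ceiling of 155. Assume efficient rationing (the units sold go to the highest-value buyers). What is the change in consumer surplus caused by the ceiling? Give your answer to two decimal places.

487.50

Rewriting supply in inverse form: P = 55 + 4Q.
Free-market equilibrium: 205 - Q = 55 + 4Q gives Q* = 30, P* = 175.
At the ceiling price 155, quantity supplied is (155 - 55)/4 = 25; supply is the short side, so Q = 25 trades at P = 155.
CS goes from (1/2)(30)(30) = 450 to 937.5 (computed as (205 - 155)(25) - (1/2)(1)(25)^2), a change of 487.5.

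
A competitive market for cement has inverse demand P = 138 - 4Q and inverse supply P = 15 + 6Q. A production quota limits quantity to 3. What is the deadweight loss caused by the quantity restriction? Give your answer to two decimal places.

432.45

Without the quota, 138 - 4Q = 15 + 6Q gives Q* = 12.3.
At Q = 3 the demand price is 138 - 4(3) = 126 and the supply price is 15 + 6(3) = 33.
DWL = (1/2)(gap between curves at 3) x (Q* - 3) = (1/2)(93)(9.3) = 432.45.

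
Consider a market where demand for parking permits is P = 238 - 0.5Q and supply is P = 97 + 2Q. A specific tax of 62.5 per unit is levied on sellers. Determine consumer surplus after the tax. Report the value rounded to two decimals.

Without the tax, 238 - 0.5Q = 97 + 2Q so Q* = 56.4 and P* = 209.8.
With the tax, sellers need 62.5 more per unit: 238 - 0.5Q = 97 + 2Q + 62.5, so Q_t = 31.4. Buyers pay P_b = 222.3; sellers receive P_s = P_b - 62.5 = 159.8.
CS = (1/2)(Q_t)(238 - P_b) = (1/2)(31.4)(15.7) = 246.49.

246.49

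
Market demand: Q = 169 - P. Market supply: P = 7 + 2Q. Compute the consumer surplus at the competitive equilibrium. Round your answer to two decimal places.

1458.00

Rewriting demand in inverse form: P = 169 - Q.
Set 169 - Q = 7 + 2Q, which gives 162 = 3Q, so Q* = 54 and P* = 169 - (54) = 115.
CS is the area between the demand curve and P* from 0 to Q*: (1/2)(54)(54) = 1458.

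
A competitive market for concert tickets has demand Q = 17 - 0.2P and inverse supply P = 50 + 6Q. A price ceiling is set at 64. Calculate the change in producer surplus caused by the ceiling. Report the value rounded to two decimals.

-14.04

Rewriting demand in inverse form: P = 85 - 5Q.
Without the control, 85 - 5Q = 50 + 6Q so Q* = 3.1818 and P* = 69.0909.
At P = 64, sellers supply (64 - 50)/6 = 2.3333 while buyers want more, so the quantity traded is 2.3333 at price 64.
PS goes from (1/2)(3.1818)(19.0909) = 30.3719 to 16.3333 (computed as (64 - 50)(2.3333) - (1/2)(6)(2.3333)^2), a change of -14.0386.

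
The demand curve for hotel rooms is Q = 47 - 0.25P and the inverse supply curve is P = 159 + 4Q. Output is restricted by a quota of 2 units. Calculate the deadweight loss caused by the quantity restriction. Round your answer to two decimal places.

10.56

Rewriting demand in inverse form: P = 188 - 4Q.
Without the quota, 188 - 4Q = 159 + 4Q gives Q* = 3.625.
At Q = 2 the demand price is 188 - 4(2) = 180 and the supply price is 159 + 4(2) = 167.
Deadweight loss is the triangle between the curves from 2 to 3.625: (1/2)(180 - 167)(3.625 - 2) = 10.5625.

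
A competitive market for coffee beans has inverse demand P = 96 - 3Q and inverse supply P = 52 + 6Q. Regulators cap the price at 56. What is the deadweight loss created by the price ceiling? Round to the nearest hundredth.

Without the control, 96 - 3Q = 52 + 6Q so Q* = 4.8889 and P* = 81.3333.
At the ceiling price 56, quantity supplied is (56 - 52)/6 = 0.6667; supply is the short side, so Q = 0.6667 trades at P = 56.
At Q = 0.6667 the demand price is 94 and the supply price is 56. Deadweight loss is the triangle between the curves from 0.6667 to 4.8889: (1/2)(94 - 56)(4.8889 - 0.6667) = 80.2222.

80.22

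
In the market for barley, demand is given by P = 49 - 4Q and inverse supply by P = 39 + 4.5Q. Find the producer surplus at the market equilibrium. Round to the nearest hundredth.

Set 49 - 4Q = 39 + 4.5Q, which gives 10 = 8.5Q, so Q* = 1.1765 and P* = 49 - 4(1.1765) = 44.2941.
The supply curve's price intercept is 39, so PS = (1/2)(Q*)(P* - 39) = (1/2)(1.1765)(5.2941) = 3.1142.

3.11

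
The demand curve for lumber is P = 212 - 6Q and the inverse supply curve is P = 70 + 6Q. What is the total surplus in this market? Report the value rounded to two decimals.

Equilibrium: 212 - 6Q = 70 + 6Q, so Q* = 11.8333 and P* = 141.
CS = (1/2)(11.8333)(71) = 420.0833 and PS = (1/2)(11.8333)(71) = 420.0833, so total surplus = 840.1667.

840.17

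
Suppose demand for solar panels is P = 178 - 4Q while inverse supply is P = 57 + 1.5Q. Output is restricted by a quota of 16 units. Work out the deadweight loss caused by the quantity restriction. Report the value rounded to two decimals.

Unrestricted equilibrium: Q* = (178 - 57)/(4 + 1.5) = 22.
At Q = 16 the demand price is 178 - 4(16) = 114 and the supply price is 57 + 1.5(16) = 81.
Deadweight loss is the triangle between the curves from 16 to 22: (1/2)(114 - 81)(22 - 16) = 99.

99.00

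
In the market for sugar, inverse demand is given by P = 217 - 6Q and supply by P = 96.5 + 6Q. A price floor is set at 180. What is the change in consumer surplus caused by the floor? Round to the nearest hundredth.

Free-market equilibrium: 217 - 6Q = 96.5 + 6Q gives Q* = 10.0417, P* = 156.75.
At P = 180, buyers demand (217 - 180)/6 = 6.1667 while sellers would supply more, so the quantity traded is 6.1667 at price 180.
CS goes from (1/2)(10.0417)(60.25) = 302.5052 to 114.0833 (computed as (217 - 180)(6.1667) - (1/2)(6)(6.1667)^2), a change of -188.4219.

-188.42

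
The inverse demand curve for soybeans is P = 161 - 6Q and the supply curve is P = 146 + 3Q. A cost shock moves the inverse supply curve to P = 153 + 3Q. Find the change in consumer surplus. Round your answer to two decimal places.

Initial equilibrium: Q_0 = 1.6667, P_0 = 151; CS_0 = (1/2)(1.6667)(10) = 8.3333, PS_0 = (1/2)(1.6667)(5) = 4.1667.
New equilibrium: 161 - 6Q = 153 + 3Q gives Q_1 = 0.8889, P_1 = 155.6667; CS_1 = 2.3704, PS_1 = 1.1852.
Change in consumer surplus = 2.3704 - 8.3333 = -5.963.

-5.96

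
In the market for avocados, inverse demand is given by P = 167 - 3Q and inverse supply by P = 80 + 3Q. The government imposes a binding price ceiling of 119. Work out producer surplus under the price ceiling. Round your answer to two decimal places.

253.50

Without the control, 167 - 3Q = 80 + 3Q so Q* = 14.5 and P* = 123.5.
At P = 119, sellers supply (119 - 80)/3 = 13 while buyers want more, so the quantity traded is 13 at price 119.
PS is the triangle above supply below 119: (1/2)(13)(119 - 80) = 253.5.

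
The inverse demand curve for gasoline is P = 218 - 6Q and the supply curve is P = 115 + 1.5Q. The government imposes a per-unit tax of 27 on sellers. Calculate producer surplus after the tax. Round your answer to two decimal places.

Pre-tax equilibrium: 218 - 6Q = 115 + 1.5Q gives Q* = 13.7333, P* = 135.6.
A tax on sellers shifts supply up by 27: 218 - 6Q = 115 + 1.5Q + 27, so Q_t = 10.1333. Buyers pay P_b = 157.2; sellers receive P_s = P_b - 27 = 130.2.
PS = (1/2)(Q_t)(P_s - 115) = (1/2)(10.1333)(15.2) = 77.0133.

77.01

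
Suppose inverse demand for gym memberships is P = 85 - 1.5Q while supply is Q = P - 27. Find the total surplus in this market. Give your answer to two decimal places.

672.80

Rewriting supply in inverse form: P = 27 + Q.
Setting demand equal to supply, 58 = 2.5Q, so Q* = 23.2 and P* = 50.2.
CS = (1/2)(23.2)(34.8) = 403.68 and PS = (1/2)(23.2)(23.2) = 269.12, so total surplus = 672.8.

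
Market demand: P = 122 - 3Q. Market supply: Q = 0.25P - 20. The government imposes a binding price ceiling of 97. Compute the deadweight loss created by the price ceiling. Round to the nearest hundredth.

10.72

Rewriting supply in inverse form: P = 80 + 4Q.
Free-market equilibrium: 122 - 3Q = 80 + 4Q gives Q* = 6, P* = 104.
At P = 97, sellers supply (97 - 80)/4 = 4.25 while buyers want more, so the quantity traded is 4.25 at price 97.
The lost-trades triangle has base Q* - 4.25 = 1.75 and height equal to the gap between the curves at Q = 4.25, which is 109.25 - 97 = 12.25. DWL = (1/2)(1.75)(12.25) = 10.7188.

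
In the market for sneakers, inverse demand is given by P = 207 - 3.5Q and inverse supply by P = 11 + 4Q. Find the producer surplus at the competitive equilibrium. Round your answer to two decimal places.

1365.90

Equilibrium: 207 - 3.5Q = 11 + 4Q, so Q* = 26.1333 and P* = 115.5333.
The supply curve's price intercept is 11, so PS = (1/2)(Q*)(P* - 11) = (1/2)(26.1333)(104.5333) = 1365.9022.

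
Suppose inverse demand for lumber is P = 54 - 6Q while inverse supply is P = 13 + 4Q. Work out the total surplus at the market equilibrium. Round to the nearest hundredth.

Equilibrium: 54 - 6Q = 13 + 4Q, so Q* = 4.1 and P* = 29.4.
CS = (1/2)(4.1)(24.6) = 50.43 and PS = (1/2)(4.1)(16.4) = 33.62, so total surplus = 84.05.

84.05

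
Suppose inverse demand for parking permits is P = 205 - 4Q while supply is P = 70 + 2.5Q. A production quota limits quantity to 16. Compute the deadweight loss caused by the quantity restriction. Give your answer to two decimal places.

73.92

Unrestricted equilibrium: Q* = (205 - 70)/(4 + 2.5) = 20.7692.
At Q = 16 the demand price is 205 - 4(16) = 141 and the supply price is 70 + 2.5(16) = 110.
DWL = (1/2)(gap between curves at 16) x (Q* - 16) = (1/2)(31)(4.7692) = 73.9231.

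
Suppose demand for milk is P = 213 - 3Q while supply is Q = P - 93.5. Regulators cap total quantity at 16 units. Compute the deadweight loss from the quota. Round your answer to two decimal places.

385.03

Rewriting supply in inverse form: P = 93.5 + Q.
Unrestricted equilibrium: Q* = (213 - 93.5)/(3 + 1) = 29.875.
At Q = 16 the demand price is 213 - 3(16) = 165 and the supply price is 93.5 + (16) = 109.5.
Deadweight loss is the triangle between the curves from 16 to 29.875: (1/2)(165 - 109.5)(29.875 - 16) = 385.0312.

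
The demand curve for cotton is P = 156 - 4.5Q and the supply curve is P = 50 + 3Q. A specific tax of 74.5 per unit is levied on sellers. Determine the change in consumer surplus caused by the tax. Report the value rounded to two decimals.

-409.75

Pre-tax equilibrium: 156 - 4.5Q = 50 + 3Q gives Q* = 14.1333, P* = 92.4.
A tax on sellers shifts supply up by 74.5: 156 - 4.5Q = 50 + 3Q + 74.5, so Q_t = 4.2. Buyers pay P_b = 137.1; sellers receive P_s = P_b - 74.5 = 62.6.
Consumers lose the trapezoid between P* and P_b out to Q_t plus the triangle from Q_t to Q*: change in CS = 39.69 - 449.44 = -409.75.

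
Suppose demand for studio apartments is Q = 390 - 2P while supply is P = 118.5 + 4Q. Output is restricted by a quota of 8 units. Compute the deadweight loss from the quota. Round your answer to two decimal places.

Rewriting demand in inverse form: P = 195 - 0.5Q.
Unrestricted equilibrium: Q* = (195 - 118.5)/(0.5 + 4) = 17.
At Q = 8 the demand price is 195 - 0.5(8) = 191 and the supply price is 118.5 + 4(8) = 150.5.
Deadweight loss is the triangle between the curves from 8 to 17: (1/2)(191 - 150.5)(17 - 8) = 182.25.

182.25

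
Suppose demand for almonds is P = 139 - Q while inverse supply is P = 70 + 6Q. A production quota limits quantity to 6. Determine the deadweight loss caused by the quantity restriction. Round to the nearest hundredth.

52.07

Without the quota, 139 - Q = 70 + 6Q gives Q* = 9.8571.
At Q = 6 the demand price is 139 - (6) = 133 and the supply price is 70 + 6(6) = 106.
Deadweight loss is the triangle between the curves from 6 to 9.8571: (1/2)(133 - 106)(9.8571 - 6) = 52.0714.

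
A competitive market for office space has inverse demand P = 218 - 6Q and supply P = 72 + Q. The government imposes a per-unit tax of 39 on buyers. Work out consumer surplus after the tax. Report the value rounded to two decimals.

Pre-tax equilibrium: 218 - 6Q = 72 + Q gives Q* = 20.8571, P* = 92.8571.
A tax on buyers shifts demand down by 39: (218 - 39) - 6Q = 72 + Q, so Q_t = 15.2857. Buyers pay P_b = 126.2857; sellers receive P_s = P_b - 39 = 87.2857.
CS = (1/2)(Q_t)(218 - P_b) = (1/2)(15.2857)(91.7143) = 700.9592.

700.96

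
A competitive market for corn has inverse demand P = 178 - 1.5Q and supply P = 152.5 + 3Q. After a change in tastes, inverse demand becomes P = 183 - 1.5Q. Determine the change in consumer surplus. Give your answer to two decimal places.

10.37

Initial equilibrium: Q_0 = 5.6667, P_0 = 169.5; CS_0 = (1/2)(5.6667)(8.5) = 24.0833, PS_0 = (1/2)(5.6667)(17) = 48.1667.
New equilibrium: 183 - 1.5Q = 152.5 + 3Q gives Q_1 = 6.7778, P_1 = 172.8333; CS_1 = 34.4537, PS_1 = 68.9074.
Change in consumer surplus = 34.4537 - 24.0833 = 10.3704.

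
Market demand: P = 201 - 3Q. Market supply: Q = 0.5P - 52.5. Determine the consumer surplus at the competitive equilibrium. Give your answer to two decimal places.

552.96

Rewriting supply in inverse form: P = 105 + 2Q.
Equilibrium: 201 - 3Q = 105 + 2Q, so Q* = 19.2 and P* = 143.4.
The demand choke price is 201, so CS = (1/2)(Q*)(201 - P*) = (1/2)(19.2)(57.6) = 552.96.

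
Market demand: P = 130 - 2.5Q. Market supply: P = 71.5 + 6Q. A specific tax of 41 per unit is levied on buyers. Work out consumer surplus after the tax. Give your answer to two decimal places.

5.30

Pre-tax equilibrium: 130 - 2.5Q = 71.5 + 6Q gives Q* = 6.8824, P* = 112.7941.
With the tax, buyers' net willingness to pay falls by 41: (130 - 41) - 2.5Q = 71.5 + 6Q, so Q_t = 2.0588. Buyers pay P_b = 124.8529; sellers receive P_s = P_b - 41 = 83.8529.
CS = (1/2)(Q_t)(130 - P_b) = (1/2)(2.0588)(5.1471) = 5.2984.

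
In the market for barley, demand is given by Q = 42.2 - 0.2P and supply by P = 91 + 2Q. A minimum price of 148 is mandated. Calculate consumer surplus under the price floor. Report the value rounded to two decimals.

Rewriting demand in inverse form: P = 211 - 5Q.
Without the control, 211 - 5Q = 91 + 2Q so Q* = 17.1429 and P* = 125.2857.
At the floor price 148, quantity demanded is (211 - 148)/5 = 12.6; demand is the short side, so Q = 12.6 trades at P = 148.
CS is the triangle under demand above 148: (1/2)(12.6)(211 - 148) = 396.9.

396.90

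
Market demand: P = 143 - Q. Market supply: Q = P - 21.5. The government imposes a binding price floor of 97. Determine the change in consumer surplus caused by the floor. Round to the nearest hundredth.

Rewriting supply in inverse form: P = 21.5 + Q.
Without the control, 143 - Q = 21.5 + Q so Q* = 60.75 and P* = 82.25.
At P = 97, buyers demand (143 - 97)/1 = 46 while sellers would supply more, so the quantity traded is 46 at price 97.
CS goes from (1/2)(60.75)(60.75) = 1845.2812 to 1058 (computed as (143 - 97)(46) - (1/2)(1)(46)^2), a change of -787.2812.

-787.28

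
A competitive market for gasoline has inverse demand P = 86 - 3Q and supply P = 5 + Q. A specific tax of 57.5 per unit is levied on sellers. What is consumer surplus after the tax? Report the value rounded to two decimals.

Pre-tax equilibrium: 86 - 3Q = 5 + Q gives Q* = 20.25, P* = 25.25.
With the tax, sellers need 57.5 more per unit: 86 - 3Q = 5 + Q + 57.5, so Q_t = 5.875. Buyers pay P_b = 68.375; sellers receive P_s = P_b - 57.5 = 10.875.
CS = (1/2)(Q_t)(86 - P_b) = (1/2)(5.875)(17.625) = 51.7734.

51.77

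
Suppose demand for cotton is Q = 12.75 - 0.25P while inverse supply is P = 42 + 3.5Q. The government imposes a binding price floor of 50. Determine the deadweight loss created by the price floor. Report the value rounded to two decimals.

Rewriting demand in inverse form: P = 51 - 4Q.
Free-market equilibrium: 51 - 4Q = 42 + 3.5Q gives Q* = 1.2, P* = 46.2.
At the floor price 50, quantity demanded is (51 - 50)/4 = 0.25; demand is the short side, so Q = 0.25 trades at P = 50.
At Q = 0.25 the demand price is 50 and the supply price is 42.875. Deadweight loss is the triangle between the curves from 0.25 to 1.2: (1/2)(50 - 42.875)(1.2 - 0.25) = 3.3844.

3.38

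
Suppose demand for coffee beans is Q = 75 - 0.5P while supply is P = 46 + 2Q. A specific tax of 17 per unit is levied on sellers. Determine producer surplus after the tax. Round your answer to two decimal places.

Rewriting demand in inverse form: P = 150 - 2Q.
Pre-tax equilibrium: 150 - 2Q = 46 + 2Q gives Q* = 26, P* = 98.
With the tax, sellers need 17 more per unit: 150 - 2Q = 46 + 2Q + 17, so Q_t = 21.75. Buyers pay P_b = 106.5; sellers receive P_s = P_b - 17 = 89.5.
PS = (1/2)(Q_t)(P_s - 46) = (1/2)(21.75)(43.5) = 473.0625.

473.06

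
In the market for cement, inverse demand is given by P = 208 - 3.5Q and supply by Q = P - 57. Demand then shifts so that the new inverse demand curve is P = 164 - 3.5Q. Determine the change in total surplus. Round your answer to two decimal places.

Rewriting supply in inverse form: P = 57 + Q.
Initial equilibrium: Q_0 = 33.5556, P_0 = 90.5556; CS_0 = (1/2)(33.5556)(117.4444) = 1970.4568, PS_0 = (1/2)(33.5556)(33.5556) = 562.9877.
New equilibrium: 164 - 3.5Q = 57 + Q gives Q_1 = 23.7778, P_1 = 80.7778; CS_1 = 989.4198, PS_1 = 282.6914.
Change in total surplus = (989.4198 + 282.6914) - (1970.4568 + 562.9877) = -1261.3333.

-1261.33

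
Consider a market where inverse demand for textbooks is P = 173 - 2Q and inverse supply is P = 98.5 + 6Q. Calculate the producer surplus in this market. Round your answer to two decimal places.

260.17

Equilibrium: 173 - 2Q = 98.5 + 6Q, so Q* = 9.3125 and P* = 154.375.
Producer surplus is the triangle above supply below P*: (1/2)(9.3125)(154.375 - 98.5) = (1/2)(9.3125)(55.875) = 260.168.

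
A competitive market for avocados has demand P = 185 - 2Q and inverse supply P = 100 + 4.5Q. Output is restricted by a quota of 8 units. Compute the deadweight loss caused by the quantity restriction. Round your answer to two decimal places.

83.77

Without the quota, 185 - 2Q = 100 + 4.5Q gives Q* = 13.0769.
At Q = 8 the demand price is 185 - 2(8) = 169 and the supply price is 100 + 4.5(8) = 136.
Deadweight loss is the triangle between the curves from 8 to 13.0769: (1/2)(169 - 136)(13.0769 - 8) = 83.7692.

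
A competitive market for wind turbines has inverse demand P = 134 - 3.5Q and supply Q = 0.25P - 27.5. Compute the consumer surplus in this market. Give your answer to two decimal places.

Rewriting supply in inverse form: P = 110 + 4Q.
Equilibrium: 134 - 3.5Q = 110 + 4Q, so Q* = 3.2 and P* = 122.8.
The demand choke price is 134, so CS = (1/2)(Q*)(134 - P*) = (1/2)(3.2)(11.2) = 17.92.

17.92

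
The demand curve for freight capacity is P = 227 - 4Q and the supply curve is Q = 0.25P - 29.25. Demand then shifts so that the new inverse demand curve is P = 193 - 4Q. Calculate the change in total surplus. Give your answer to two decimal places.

Rewriting supply in inverse form: P = 117 + 4Q.
Initial equilibrium: Q_0 = 13.75, P_0 = 172; CS_0 = (1/2)(13.75)(55) = 378.125, PS_0 = (1/2)(13.75)(55) = 378.125.
New equilibrium: 193 - 4Q = 117 + 4Q gives Q_1 = 9.5, P_1 = 155; CS_1 = 180.5, PS_1 = 180.5.
Change in total surplus = (180.5 + 180.5) - (378.125 + 378.125) = -395.25.

-395.25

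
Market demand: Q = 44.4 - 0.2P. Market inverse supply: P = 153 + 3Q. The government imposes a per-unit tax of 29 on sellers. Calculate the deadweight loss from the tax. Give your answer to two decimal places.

52.56

Rewriting demand in inverse form: P = 222 - 5Q.
Pre-tax equilibrium: 222 - 5Q = 153 + 3Q gives Q* = 8.625, P* = 178.875.
With the tax, sellers need 29 more per unit: 222 - 5Q = 153 + 3Q + 29, so Q_t = 5. Buyers pay P_b = 197; sellers receive P_s = P_b - 29 = 168.
Deadweight loss is the triangle between the curves from Q_t to Q*: (1/2)(8.625 - 5)(29) = 52.5625.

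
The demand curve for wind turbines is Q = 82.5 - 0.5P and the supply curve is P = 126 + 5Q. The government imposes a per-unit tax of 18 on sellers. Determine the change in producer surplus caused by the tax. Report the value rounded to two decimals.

-55.10

Rewriting demand in inverse form: P = 165 - 2Q.
Without the tax, 165 - 2Q = 126 + 5Q so Q* = 5.5714 and P* = 153.8571.
A tax on sellers shifts supply up by 18: 165 - 2Q = 126 + 5Q + 18, so Q_t = 3. Buyers pay P_b = 159; sellers receive P_s = P_b - 18 = 141.
PS falls from (1/2)(5.5714)(27.8571) = 77.602 to (1/2)(3)(15) = 22.5, a change of -55.102.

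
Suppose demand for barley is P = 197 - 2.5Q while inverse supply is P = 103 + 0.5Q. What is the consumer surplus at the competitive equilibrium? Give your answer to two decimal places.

Equilibrium: 197 - 2.5Q = 103 + 0.5Q, so Q* = 31.3333 and P* = 118.6667.
Consumer surplus is the triangle under demand above P*: (1/2)(31.3333)(197 - 118.6667) = (1/2)(31.3333)(78.3333) = 1227.2222.

1227.22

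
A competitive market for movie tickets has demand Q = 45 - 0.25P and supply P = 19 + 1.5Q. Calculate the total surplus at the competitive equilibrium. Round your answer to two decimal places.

Rewriting demand in inverse form: P = 180 - 4Q.
Equilibrium: 180 - 4Q = 19 + 1.5Q, so Q* = 29.2727 and P* = 62.9091.
Total surplus is the full triangle between the curves from 0 to Q*: (1/2)(29.2727)(180 - 19) = 2356.4545.

2356.45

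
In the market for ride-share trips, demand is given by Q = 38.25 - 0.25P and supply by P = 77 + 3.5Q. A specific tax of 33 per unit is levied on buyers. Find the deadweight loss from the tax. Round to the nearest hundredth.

72.60

Rewriting demand in inverse form: P = 153 - 4Q.
Without the tax, 153 - 4Q = 77 + 3.5Q so Q* = 10.1333 and P* = 112.4667.
With the tax, buyers' net willingness to pay falls by 33: (153 - 33) - 4Q = 77 + 3.5Q, so Q_t = 5.7333. Buyers pay P_b = 130.0667; sellers receive P_s = P_b - 33 = 97.0667.
Deadweight loss is the triangle between the curves from Q_t to Q*: (1/2)(10.1333 - 5.7333)(33) = 72.6.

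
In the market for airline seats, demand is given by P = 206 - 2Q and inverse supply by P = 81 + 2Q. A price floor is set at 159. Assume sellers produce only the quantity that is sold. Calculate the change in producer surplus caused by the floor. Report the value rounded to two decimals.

Without the control, 206 - 2Q = 81 + 2Q so Q* = 31.25 and P* = 143.5.
At the floor price 159, quantity demanded is (206 - 159)/2 = 23.5; demand is the short side, so Q = 23.5 trades at P = 159.
PS goes from (1/2)(31.25)(62.5) = 976.5625 to 1280.75 (computed as (159 - 81)(23.5) - (1/2)(2)(23.5)^2), a change of 304.1875.

304.19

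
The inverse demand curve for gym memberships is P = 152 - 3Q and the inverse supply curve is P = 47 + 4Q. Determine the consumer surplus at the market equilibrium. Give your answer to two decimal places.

337.50

Equilibrium: 152 - 3Q = 47 + 4Q, so Q* = 15 and P* = 107.
CS is the area between the demand curve and P* from 0 to Q*: (1/2)(15)(45) = 337.5.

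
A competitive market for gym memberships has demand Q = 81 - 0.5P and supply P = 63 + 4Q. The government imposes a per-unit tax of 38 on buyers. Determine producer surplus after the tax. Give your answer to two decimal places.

Rewriting demand in inverse form: P = 162 - 2Q.
Pre-tax equilibrium: 162 - 2Q = 63 + 4Q gives Q* = 16.5, P* = 129.
A tax on buyers shifts demand down by 38: (162 - 38) - 2Q = 63 + 4Q, so Q_t = 10.1667. Buyers pay P_b = 141.6667; sellers receive P_s = P_b - 38 = 103.6667.
Producer surplus is the triangle above supply below P_s: (1/2)(10.1667)(103.6667 - 63) = 206.7222.

206.72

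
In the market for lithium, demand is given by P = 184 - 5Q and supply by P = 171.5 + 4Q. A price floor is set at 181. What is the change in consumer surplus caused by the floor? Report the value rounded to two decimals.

Without the control, 184 - 5Q = 171.5 + 4Q so Q* = 1.3889 and P* = 177.0556.
At the floor price 181, quantity demanded is (184 - 181)/5 = 0.6; demand is the short side, so Q = 0.6 trades at P = 181.
CS goes from (1/2)(1.3889)(6.9444) = 4.8225 to 0.9 (computed as (184 - 181)(0.6) - (1/2)(5)(0.6)^2), a change of -3.9225.

-3.92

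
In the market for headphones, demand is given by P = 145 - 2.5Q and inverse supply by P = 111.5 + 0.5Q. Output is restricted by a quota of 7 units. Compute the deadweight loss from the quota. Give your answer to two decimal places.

Unrestricted equilibrium: Q* = (145 - 111.5)/(2.5 + 0.5) = 11.1667.
At Q = 7 the demand price is 145 - 2.5(7) = 127.5 and the supply price is 111.5 + 0.5(7) = 115.
Deadweight loss is the triangle between the curves from 7 to 11.1667: (1/2)(127.5 - 115)(11.1667 - 7) = 26.0417.

26.04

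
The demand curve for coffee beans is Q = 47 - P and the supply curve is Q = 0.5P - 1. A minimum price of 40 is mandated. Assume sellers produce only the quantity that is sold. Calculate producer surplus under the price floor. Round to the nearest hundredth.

Rewriting demand in inverse form: P = 47 - Q.
Rewriting supply in inverse form: P = 2 + 2Q.
Without the control, 47 - Q = 2 + 2Q so Q* = 15 and P* = 32.
At the floor price 40, quantity demanded is (47 - 40)/1 = 7; demand is the short side, so Q = 7 trades at P = 40.
The supply price at Q = 7 is 16. PS is the trapezoid between 40 and supply over [0, 7]: (1/2)[(40 - 2) + (40 - 16)](7) = 217.

217.00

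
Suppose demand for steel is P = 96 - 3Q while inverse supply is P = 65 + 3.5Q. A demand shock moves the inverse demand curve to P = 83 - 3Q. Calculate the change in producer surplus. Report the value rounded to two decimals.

-26.38

Initial equilibrium: Q_0 = 4.7692, P_0 = 81.6923; CS_0 = (1/2)(4.7692)(14.3077) = 34.1183, PS_0 = (1/2)(4.7692)(16.6923) = 39.8047.
New equilibrium: 83 - 3Q = 65 + 3.5Q gives Q_1 = 2.7692, P_1 = 74.6923; CS_1 = 11.503, PS_1 = 13.4201.
Change in producer surplus = 13.4201 - 39.8047 = -26.3846.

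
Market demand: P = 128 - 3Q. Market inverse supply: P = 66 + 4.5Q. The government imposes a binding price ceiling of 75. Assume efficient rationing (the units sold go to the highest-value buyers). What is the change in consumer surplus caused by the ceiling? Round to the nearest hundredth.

-2.51

Free-market equilibrium: 128 - 3Q = 66 + 4.5Q gives Q* = 8.2667, P* = 103.2.
At the ceiling price 75, quantity supplied is (75 - 66)/4.5 = 2; supply is the short side, so Q = 2 trades at P = 75.
CS goes from (1/2)(8.2667)(24.8) = 102.5067 to 100 (computed as (128 - 75)(2) - (1/2)(3)(2)^2), a change of -2.5067.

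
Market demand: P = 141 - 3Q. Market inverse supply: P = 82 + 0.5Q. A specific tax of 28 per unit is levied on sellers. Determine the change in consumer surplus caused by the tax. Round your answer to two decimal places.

Pre-tax equilibrium: 141 - 3Q = 82 + 0.5Q gives Q* = 16.8571, P* = 90.4286.
With the tax, sellers need 28 more per unit: 141 - 3Q = 82 + 0.5Q + 28, so Q_t = 8.8571. Buyers pay P_b = 114.4286; sellers receive P_s = P_b - 28 = 86.4286.
Consumers lose the trapezoid between P* and P_b out to Q_t plus the triangle from Q_t to Q*: change in CS = 117.6735 - 426.2449 = -308.5714.

-308.57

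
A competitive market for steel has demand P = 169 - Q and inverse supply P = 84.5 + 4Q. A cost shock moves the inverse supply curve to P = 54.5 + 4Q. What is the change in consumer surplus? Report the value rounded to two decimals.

119.40

Initial equilibrium: Q_0 = 16.9, P_0 = 152.1; CS_0 = (1/2)(16.9)(16.9) = 142.805, PS_0 = (1/2)(16.9)(67.6) = 571.22.
New equilibrium: 169 - Q = 54.5 + 4Q gives Q_1 = 22.9, P_1 = 146.1; CS_1 = 262.205, PS_1 = 1048.82.
Change in consumer surplus = 262.205 - 142.805 = 119.4.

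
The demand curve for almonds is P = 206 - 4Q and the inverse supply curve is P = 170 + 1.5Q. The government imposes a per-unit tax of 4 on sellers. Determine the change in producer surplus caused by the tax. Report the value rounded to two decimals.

-6.74

Pre-tax equilibrium: 206 - 4Q = 170 + 1.5Q gives Q* = 6.5455, P* = 179.8182.
With the tax, sellers need 4 more per unit: 206 - 4Q = 170 + 1.5Q + 4, so Q_t = 5.8182. Buyers pay P_b = 182.7273; sellers receive P_s = P_b - 4 = 178.7273.
PS falls from (1/2)(6.5455)(9.8182) = 32.1322 to (1/2)(5.8182)(8.7273) = 25.3884, a change of -6.7438.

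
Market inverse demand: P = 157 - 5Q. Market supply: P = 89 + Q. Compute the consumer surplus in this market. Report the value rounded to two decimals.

Setting demand equal to supply, 68 = 6Q, so Q* = 11.3333 and P* = 100.3333.
CS is the area between the demand curve and P* from 0 to Q*: (1/2)(11.3333)(56.6667) = 321.1111.

321.11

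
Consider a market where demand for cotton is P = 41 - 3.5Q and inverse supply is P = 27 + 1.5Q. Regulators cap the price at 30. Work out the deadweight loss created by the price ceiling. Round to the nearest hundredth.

1.60

Without the control, 41 - 3.5Q = 27 + 1.5Q so Q* = 2.8 and P* = 31.2.
At the ceiling price 30, quantity supplied is (30 - 27)/1.5 = 2; supply is the short side, so Q = 2 trades at P = 30.
The lost-trades triangle has base Q* - 2 = 0.8 and height equal to the gap between the curves at Q = 2, which is 34 - 30 = 4. DWL = (1/2)(0.8)(4) = 1.6.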